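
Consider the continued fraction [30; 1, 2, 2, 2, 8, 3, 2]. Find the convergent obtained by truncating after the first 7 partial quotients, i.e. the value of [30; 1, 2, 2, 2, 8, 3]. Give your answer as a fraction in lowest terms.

13695/446

a_0 = 30: 30/1
a_1 = 1: 31/1
a_2 = 2: 92/3
a_3 = 2: 215/7
a_4 = 2: 522/17
a_5 = 8: 4391/143
a_6 = 3: 13695/446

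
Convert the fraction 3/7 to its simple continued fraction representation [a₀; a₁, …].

3 ÷ 7 → quotient 0, remainder 3
7 ÷ 3 → quotient 2, remainder 1
3 ÷ 1 → quotient 3, remainder 0

[0; 2, 3]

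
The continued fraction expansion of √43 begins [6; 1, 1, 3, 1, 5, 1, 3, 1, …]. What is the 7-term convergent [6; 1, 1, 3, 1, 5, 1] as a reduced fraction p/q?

400/61

Compute successive convergents:
a_0 = 6: 6/1
a_1 = 1: 7/1
a_2 = 1: 13/2
a_3 = 3: 46/7
a_4 = 1: 59/9
a_5 = 5: 341/52
a_6 = 1: 400/61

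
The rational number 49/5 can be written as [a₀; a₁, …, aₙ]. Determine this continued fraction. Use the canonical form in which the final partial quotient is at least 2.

Run the Euclidean algorithm, recording each quotient:
⌊49/5⌋ = 9, remainder 4
⌊5/4⌋ = 1, remainder 1
⌊4/1⌋ = 4, remainder 0

[9; 1, 4]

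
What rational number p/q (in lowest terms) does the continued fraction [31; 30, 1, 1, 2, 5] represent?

25633/826

a_0 = 31: 31/1
a_1 = 30: 931/30
a_2 = 1: 962/31
a_3 = 1: 1893/61
a_4 = 2: 4748/153
a_5 = 5: 25633/826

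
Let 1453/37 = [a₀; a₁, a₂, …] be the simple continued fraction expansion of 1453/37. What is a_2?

1

Repeatedly divide and take the remainder:
1453 ÷ 37 → quotient 39, remainder 10
37 ÷ 10 → quotient 3, remainder 7
10 ÷ 7 → quotient 1, remainder 3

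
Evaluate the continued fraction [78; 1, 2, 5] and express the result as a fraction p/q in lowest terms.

1259/16

Start with 5.
2 + 1/(5/1) = 2 + 1/5 = 11/5
1 + 1/(11/5) = 1 + 5/11 = 16/11
78 + 1/(16/11) = 78 + 11/16 = 1259/16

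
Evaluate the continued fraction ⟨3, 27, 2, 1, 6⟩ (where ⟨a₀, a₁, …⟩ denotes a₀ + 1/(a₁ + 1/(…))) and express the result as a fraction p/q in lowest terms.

1661/547

a_0 = 3: 3/1
a_1 = 27: 82/27
a_2 = 2: 167/55
a_3 = 1: 249/82
a_4 = 6: 1661/547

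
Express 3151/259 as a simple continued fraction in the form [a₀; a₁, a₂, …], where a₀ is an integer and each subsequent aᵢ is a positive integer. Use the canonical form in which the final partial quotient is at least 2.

3151 ÷ 259 → quotient 12, remainder 43
259 ÷ 43 → quotient 6, remainder 1
43 ÷ 1 → quotient 43, remainder 0

[12; 6, 43]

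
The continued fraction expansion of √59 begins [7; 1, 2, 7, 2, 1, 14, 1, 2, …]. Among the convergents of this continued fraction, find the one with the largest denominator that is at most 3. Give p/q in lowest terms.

23/3

a_0 = 7: 7/1  (≤ bound)
a_1 = 1: 8/1  (≤ bound)
a_2 = 2: 23/3  (≤ bound)
a_3 = 7: 169/22  (> 3, stop)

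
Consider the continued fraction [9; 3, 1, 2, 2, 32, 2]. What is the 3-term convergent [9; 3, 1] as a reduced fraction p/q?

37/4

Build up convergents one term at a time:
a_0 = 9: 9/1
a_1 = 3: 28/3
a_2 = 1: 37/4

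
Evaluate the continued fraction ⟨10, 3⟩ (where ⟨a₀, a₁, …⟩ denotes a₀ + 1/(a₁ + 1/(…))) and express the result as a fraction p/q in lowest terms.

a_0 = 10: 10/1
a_1 = 3: 31/3

31/3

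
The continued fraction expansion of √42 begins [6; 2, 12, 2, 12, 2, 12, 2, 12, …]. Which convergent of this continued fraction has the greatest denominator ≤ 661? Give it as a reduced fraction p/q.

a_0 = 6: 6/1  (≤ bound)
a_1 = 2: 13/2  (≤ bound)
a_2 = 12: 162/25  (≤ bound)
a_3 = 2: 337/52  (≤ bound)
a_4 = 12: 4206/649  (≤ bound)
a_5 = 2: 8749/1350  (> 661, stop)

4206/649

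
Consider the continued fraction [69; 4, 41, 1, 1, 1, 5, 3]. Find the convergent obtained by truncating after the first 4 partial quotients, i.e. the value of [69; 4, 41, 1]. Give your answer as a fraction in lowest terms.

Compute successive convergents:
a_0 = 69: 69/1
a_1 = 4: 277/4
a_2 = 41: 11426/165
a_3 = 1: 11703/169

11703/169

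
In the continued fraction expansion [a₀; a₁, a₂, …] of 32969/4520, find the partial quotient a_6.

32969 ÷ 4520 → quotient 7, remainder 1329
4520 ÷ 1329 → quotient 3, remainder 533
1329 ÷ 533 → quotient 2, remainder 263
533 ÷ 263 → quotient 2, remainder 7
263 ÷ 7 → quotient 37, remainder 4
7 ÷ 4 → quotient 1, remainder 3
4 ÷ 3 → quotient 1, remainder 1

1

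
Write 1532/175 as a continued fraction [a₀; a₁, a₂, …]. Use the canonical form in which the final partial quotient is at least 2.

[8; 1, 3, 14, 3]

1532 ÷ 175 → quotient 8, remainder 132
175 ÷ 132 → quotient 1, remainder 43
132 ÷ 43 → quotient 3, remainder 3
43 ÷ 3 → quotient 14, remainder 1
3 ÷ 1 → quotient 3, remainder 0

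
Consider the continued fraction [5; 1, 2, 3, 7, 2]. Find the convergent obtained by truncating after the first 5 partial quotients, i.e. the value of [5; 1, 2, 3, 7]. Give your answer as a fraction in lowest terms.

416/73

Start with 7.
3 + 1/(7/1) = 3 + 1/7 = 22/7
2 + 1/(22/7) = 2 + 7/22 = 51/22
1 + 1/(51/22) = 1 + 22/51 = 73/51
5 + 1/(73/51) = 5 + 51/73 = 416/73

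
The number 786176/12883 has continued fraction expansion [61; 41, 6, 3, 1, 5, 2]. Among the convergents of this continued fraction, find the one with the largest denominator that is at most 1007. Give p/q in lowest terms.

a_0 = 61: 61/1  (≤ bound)
a_1 = 41: 2502/41  (≤ bound)
a_2 = 6: 15073/247  (≤ bound)
a_3 = 3: 47721/782  (≤ bound)
a_4 = 1: 62794/1029  (> 1007, stop)

47721/782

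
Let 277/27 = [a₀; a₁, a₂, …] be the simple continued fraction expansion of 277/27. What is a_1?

Repeatedly divide and take the remainder:
277 = 10·27 + 7, so a_0 = 10
27 = 3·7 + 6, so a_1 = 3

3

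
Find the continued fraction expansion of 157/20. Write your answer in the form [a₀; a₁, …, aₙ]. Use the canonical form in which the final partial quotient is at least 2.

[7; 1, 5, 1, 2]

⌊157/20⌋ = 7, remainder 17
⌊20/17⌋ = 1, remainder 3
⌊17/3⌋ = 5, remainder 2
⌊3/2⌋ = 1, remainder 1
⌊2/1⌋ = 2, remainder 0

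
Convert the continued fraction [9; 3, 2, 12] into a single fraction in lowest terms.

Start with 12.
2 + 1/(12/1) = 2 + 1/12 = 25/12
3 + 1/(25/12) = 3 + 12/25 = 87/25
9 + 1/(87/25) = 9 + 25/87 = 808/87

808/87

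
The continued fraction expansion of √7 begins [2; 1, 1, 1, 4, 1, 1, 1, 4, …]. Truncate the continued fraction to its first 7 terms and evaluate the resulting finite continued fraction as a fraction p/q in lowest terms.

82/31

Start with 1.
1 + 1/(1/1) = 1 + 1/1 = 2/1
4 + 1/(2/1) = 4 + 1/2 = 9/2
1 + 1/(9/2) = 1 + 2/9 = 11/9
1 + 1/(11/9) = 1 + 9/11 = 20/11
1 + 1/(20/11) = 1 + 11/20 = 31/20
2 + 1/(31/20) = 2 + 20/31 = 82/31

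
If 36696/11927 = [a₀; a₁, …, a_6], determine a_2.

28

⌊36696/11927⌋ = 3, remainder 915
⌊11927/915⌋ = 13, remainder 32
⌊915/32⌋ = 28, remainder 19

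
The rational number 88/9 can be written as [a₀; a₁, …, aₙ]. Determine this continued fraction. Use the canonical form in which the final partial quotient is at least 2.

[9; 1, 3, 2]

Apply division with remainder until the remainder is 0:
⌊88/9⌋ = 9, remainder 7
⌊9/7⌋ = 1, remainder 2
⌊7/2⌋ = 3, remainder 1
⌊2/1⌋ = 2, remainder 0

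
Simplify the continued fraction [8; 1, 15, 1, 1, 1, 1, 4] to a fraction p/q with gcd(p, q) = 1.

a_0 = 8: 8/1
a_1 = 1: 9/1
a_2 = 15: 143/16
a_3 = 1: 152/17
a_4 = 1: 295/33
a_5 = 1: 447/50
a_6 = 1: 742/83
a_7 = 4: 3415/382

3415/382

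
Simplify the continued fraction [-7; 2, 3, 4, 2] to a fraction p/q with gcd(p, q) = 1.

-440/67

Start with 2.
4 + 1/(2/1) = 4 + 1/2 = 9/2
3 + 1/(9/2) = 3 + 2/9 = 29/9
2 + 1/(29/9) = 2 + 9/29 = 67/29
-7 + 1/(67/29) = -7 + 29/67 = -440/67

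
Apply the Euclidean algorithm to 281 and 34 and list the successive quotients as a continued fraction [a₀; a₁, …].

[8; 3, 1, 3, 2]

⌊281/34⌋ = 8, remainder 9
⌊34/9⌋ = 3, remainder 7
⌊9/7⌋ = 1, remainder 2
⌊7/2⌋ = 3, remainder 1
⌊2/1⌋ = 2, remainder 0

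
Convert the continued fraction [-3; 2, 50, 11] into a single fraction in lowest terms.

Start with 11.
50 + 1/(11/1) = 50 + 1/11 = 551/11
2 + 1/(551/11) = 2 + 11/551 = 1113/551
-3 + 1/(1113/551) = -3 + 551/1113 = -2788/1113

-2788/1113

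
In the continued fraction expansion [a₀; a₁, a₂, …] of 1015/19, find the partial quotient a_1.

Run the Euclidean algorithm, recording each quotient:
⌊1015/19⌋ = 53, remainder 8
⌊19/8⌋ = 2, remainder 3

2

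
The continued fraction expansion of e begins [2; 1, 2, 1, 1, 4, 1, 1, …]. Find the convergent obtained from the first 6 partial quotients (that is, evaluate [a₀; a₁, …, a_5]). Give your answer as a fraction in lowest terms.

87/32

Starting at the tail and folding back:
Start with 4.
1 + 1/(4/1) = 1 + 1/4 = 5/4
1 + 1/(5/4) = 1 + 4/5 = 9/5
2 + 1/(9/5) = 2 + 5/9 = 23/9
1 + 1/(23/9) = 1 + 9/23 = 32/23
2 + 1/(32/23) = 2 + 23/32 = 87/32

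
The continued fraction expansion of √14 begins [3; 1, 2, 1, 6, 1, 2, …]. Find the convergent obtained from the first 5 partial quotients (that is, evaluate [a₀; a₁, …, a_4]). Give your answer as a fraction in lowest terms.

Starting at the tail and folding back:
Start with 6.
1 + 1/(6/1) = 1 + 1/6 = 7/6
2 + 1/(7/6) = 2 + 6/7 = 20/7
1 + 1/(20/7) = 1 + 7/20 = 27/20
3 + 1/(27/20) = 3 + 20/27 = 101/27

101/27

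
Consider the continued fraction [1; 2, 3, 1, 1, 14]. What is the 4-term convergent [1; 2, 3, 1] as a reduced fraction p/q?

a_0 = 1: 1/1
a_1 = 2: 3/2
a_2 = 3: 10/7
a_3 = 1: 13/9

13/9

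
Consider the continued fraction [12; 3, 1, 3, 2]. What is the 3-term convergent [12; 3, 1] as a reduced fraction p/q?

49/4

Build up convergents one term at a time:
a_0 = 12: 12/1
a_1 = 3: 37/3
a_2 = 1: 49/4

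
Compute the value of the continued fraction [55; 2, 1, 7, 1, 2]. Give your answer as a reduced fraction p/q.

4151/75

Start with 2.
1 + 1/(2/1) = 1 + 1/2 = 3/2
7 + 1/(3/2) = 7 + 2/3 = 23/3
1 + 1/(23/3) = 1 + 3/23 = 26/23
2 + 1/(26/23) = 2 + 23/26 = 75/26
55 + 1/(75/26) = 55 + 26/75 = 4151/75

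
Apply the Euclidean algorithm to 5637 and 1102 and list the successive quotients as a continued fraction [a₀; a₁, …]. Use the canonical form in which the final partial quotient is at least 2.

5637 ÷ 1102 → quotient 5, remainder 127
1102 ÷ 127 → quotient 8, remainder 86
127 ÷ 86 → quotient 1, remainder 41
86 ÷ 41 → quotient 2, remainder 4
41 ÷ 4 → quotient 10, remainder 1
4 ÷ 1 → quotient 4, remainder 0

[5; 8, 1, 2, 10, 4]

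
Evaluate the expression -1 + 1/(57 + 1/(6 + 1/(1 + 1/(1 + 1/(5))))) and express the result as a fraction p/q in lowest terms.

a_0 = -1: -1/1
a_1 = 57: -56/57
a_2 = 6: -337/343
a_3 = 1: -393/400
a_4 = 1: -730/743
a_5 = 5: -4043/4115

-4043/4115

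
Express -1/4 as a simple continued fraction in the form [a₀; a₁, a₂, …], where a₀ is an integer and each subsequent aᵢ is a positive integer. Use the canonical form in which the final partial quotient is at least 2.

[-1; 1, 3]

Apply division with remainder until the remainder is 0:
-1 ÷ 4 → quotient -1, remainder 3
4 ÷ 3 → quotient 1, remainder 1
3 ÷ 1 → quotient 3, remainder 0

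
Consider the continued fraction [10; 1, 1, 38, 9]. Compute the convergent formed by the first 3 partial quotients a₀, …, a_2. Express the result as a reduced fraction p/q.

Start with 1.
1 + 1/(1/1) = 1 + 1/1 = 2/1
10 + 1/(2/1) = 10 + 1/2 = 21/2

21/2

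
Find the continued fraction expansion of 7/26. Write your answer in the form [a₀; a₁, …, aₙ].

[0; 3, 1, 2, 2]

7 = 0·26 + 7, so a_0 = 0
26 = 3·7 + 5, so a_1 = 3
7 = 1·5 + 2, so a_2 = 1
5 = 2·2 + 1, so a_3 = 2
2 = 2·1 + 0, so a_4 = 2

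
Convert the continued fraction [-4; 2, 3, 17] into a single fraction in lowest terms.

Compute successive convergents:
a_0 = -4: -4/1
a_1 = 2: -7/2
a_2 = 3: -25/7
a_3 = 17: -432/121

-432/121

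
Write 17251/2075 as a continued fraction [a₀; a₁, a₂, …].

17251 = 8·2075 + 651, so a_0 = 8
2075 = 3·651 + 122, so a_1 = 3
651 = 5·122 + 41, so a_2 = 5
122 = 2·41 + 40, so a_3 = 2
41 = 1·40 + 1, so a_4 = 1
40 = 40·1 + 0, so a_5 = 40

[8; 3, 5, 2, 1, 40]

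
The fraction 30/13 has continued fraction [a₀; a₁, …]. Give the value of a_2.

4

30 = 2·13 + 4, so a_0 = 2
13 = 3·4 + 1, so a_1 = 3
4 = 4·1 + 0, so a_2 = 4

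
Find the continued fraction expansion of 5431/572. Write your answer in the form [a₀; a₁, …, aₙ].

[9; 2, 47, 6]

5431 ÷ 572 → quotient 9, remainder 283
572 ÷ 283 → quotient 2, remainder 6
283 ÷ 6 → quotient 47, remainder 1
6 ÷ 1 → quotient 6, remainder 0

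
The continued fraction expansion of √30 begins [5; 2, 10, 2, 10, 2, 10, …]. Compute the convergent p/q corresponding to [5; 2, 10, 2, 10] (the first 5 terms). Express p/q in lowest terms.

2525/461

a_0 = 5: 5/1
a_1 = 2: 11/2
a_2 = 10: 115/21
a_3 = 2: 241/44
a_4 = 10: 2525/461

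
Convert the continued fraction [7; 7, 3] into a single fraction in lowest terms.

157/22

a_0 = 7: 7/1
a_1 = 7: 50/7
a_2 = 3: 157/22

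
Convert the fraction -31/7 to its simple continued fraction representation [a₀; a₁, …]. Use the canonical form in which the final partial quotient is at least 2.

Run the Euclidean algorithm, recording each quotient:
-31 = -5·7 + 4, so a_0 = -5
7 = 1·4 + 3, so a_1 = 1
4 = 1·3 + 1, so a_2 = 1
3 = 3·1 + 0, so a_3 = 3

[-5; 1, 1, 3]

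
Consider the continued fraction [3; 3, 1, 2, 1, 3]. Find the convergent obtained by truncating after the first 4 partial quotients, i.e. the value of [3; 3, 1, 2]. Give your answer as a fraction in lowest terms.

36/11

Start with 2.
1 + 1/(2/1) = 1 + 1/2 = 3/2
3 + 1/(3/2) = 3 + 2/3 = 11/3
3 + 1/(11/3) = 3 + 3/11 = 36/11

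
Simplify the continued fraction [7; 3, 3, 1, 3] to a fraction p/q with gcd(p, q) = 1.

Start with 3.
1 + 1/(3/1) = 1 + 1/3 = 4/3
3 + 1/(4/3) = 3 + 3/4 = 15/4
3 + 1/(15/4) = 3 + 4/15 = 49/15
7 + 1/(49/15) = 7 + 15/49 = 358/49

358/49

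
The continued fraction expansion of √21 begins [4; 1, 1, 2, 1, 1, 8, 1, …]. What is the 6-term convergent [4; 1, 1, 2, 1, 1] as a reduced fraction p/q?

55/12

Start with 1.
1 + 1/(1/1) = 1 + 1/1 = 2/1
2 + 1/(2/1) = 2 + 1/2 = 5/2
1 + 1/(5/2) = 1 + 2/5 = 7/5
1 + 1/(7/5) = 1 + 5/7 = 12/7
4 + 1/(12/7) = 4 + 7/12 = 55/12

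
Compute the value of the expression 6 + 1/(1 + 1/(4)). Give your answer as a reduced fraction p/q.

Start with 4.
1 + 1/(4/1) = 1 + 1/4 = 5/4
6 + 1/(5/4) = 6 + 4/5 = 34/5

34/5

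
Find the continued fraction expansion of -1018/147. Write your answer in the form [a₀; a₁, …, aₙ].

[-7; 13, 2, 1, 3]

⌊-1018/147⌋ = -7, remainder 11
⌊147/11⌋ = 13, remainder 4
⌊11/4⌋ = 2, remainder 3
⌊4/3⌋ = 1, remainder 1
⌊3/1⌋ = 3, remainder 0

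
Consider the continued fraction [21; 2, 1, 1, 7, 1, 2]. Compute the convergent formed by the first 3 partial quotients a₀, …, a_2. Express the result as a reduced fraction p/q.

64/3

Starting at the tail and folding back:
Start with 1.
2 + 1/(1/1) = 2 + 1/1 = 3/1
21 + 1/(3/1) = 21 + 1/3 = 64/3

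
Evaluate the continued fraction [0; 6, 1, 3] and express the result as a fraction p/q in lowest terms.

a_0 = 0: 0/1
a_1 = 6: 1/6
a_2 = 1: 1/7
a_3 = 3: 4/27

4/27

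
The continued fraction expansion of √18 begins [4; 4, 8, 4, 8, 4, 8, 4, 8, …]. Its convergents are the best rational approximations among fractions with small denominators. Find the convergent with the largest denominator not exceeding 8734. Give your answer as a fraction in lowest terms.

19601/4620

List convergents until the denominator exceeds the bound:
a_0 = 4: 4/1  (≤ bound)
a_1 = 4: 17/4  (≤ bound)
a_2 = 8: 140/33  (≤ bound)
a_3 = 4: 577/136  (≤ bound)
a_4 = 8: 4756/1121  (≤ bound)
a_5 = 4: 19601/4620  (≤ bound)
a_6 = 8: 161564/38081  (> 8734, stop)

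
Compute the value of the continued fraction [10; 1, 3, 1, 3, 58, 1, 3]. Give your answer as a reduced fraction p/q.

48391/4485

Start with 3.
1 + 1/(3/1) = 1 + 1/3 = 4/3
58 + 1/(4/3) = 58 + 3/4 = 235/4
3 + 1/(235/4) = 3 + 4/235 = 709/235
1 + 1/(709/235) = 1 + 235/709 = 944/709
3 + 1/(944/709) = 3 + 709/944 = 3541/944
1 + 1/(3541/944) = 1 + 944/3541 = 4485/3541
10 + 1/(4485/3541) = 10 + 3541/4485 = 48391/4485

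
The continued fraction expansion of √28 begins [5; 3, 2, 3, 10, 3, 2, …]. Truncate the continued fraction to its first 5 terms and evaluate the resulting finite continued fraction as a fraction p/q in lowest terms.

Work from the innermost term outward:
Start with 10.
3 + 1/(10/1) = 3 + 1/10 = 31/10
2 + 1/(31/10) = 2 + 10/31 = 72/31
3 + 1/(72/31) = 3 + 31/72 = 247/72
5 + 1/(247/72) = 5 + 72/247 = 1307/247

1307/247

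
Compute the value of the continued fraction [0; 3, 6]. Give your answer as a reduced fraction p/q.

a_0 = 0: 0/1
a_1 = 3: 1/3
a_2 = 6: 6/19

6/19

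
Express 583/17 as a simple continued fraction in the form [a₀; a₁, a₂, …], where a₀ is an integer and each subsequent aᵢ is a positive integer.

583 ÷ 17 → quotient 34, remainder 5
17 ÷ 5 → quotient 3, remainder 2
5 ÷ 2 → quotient 2, remainder 1
2 ÷ 1 → quotient 2, remainder 0

[34; 3, 2, 2]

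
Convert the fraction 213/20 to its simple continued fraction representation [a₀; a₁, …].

213 ÷ 20 → quotient 10, remainder 13
20 ÷ 13 → quotient 1, remainder 7
13 ÷ 7 → quotient 1, remainder 6
7 ÷ 6 → quotient 1, remainder 1
6 ÷ 1 → quotient 6, remainder 0

[10; 1, 1, 1, 6]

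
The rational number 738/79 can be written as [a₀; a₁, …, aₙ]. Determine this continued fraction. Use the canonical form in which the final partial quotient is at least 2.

738 = 9·79 + 27, so a_0 = 9
79 = 2·27 + 25, so a_1 = 2
27 = 1·25 + 2, so a_2 = 1
25 = 12·2 + 1, so a_3 = 12
2 = 2·1 + 0, so a_4 = 2

[9; 2, 1, 12, 2]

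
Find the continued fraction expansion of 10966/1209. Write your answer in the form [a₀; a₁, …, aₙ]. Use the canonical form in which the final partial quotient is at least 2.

10966 ÷ 1209 → quotient 9, remainder 85
1209 ÷ 85 → quotient 14, remainder 19
85 ÷ 19 → quotient 4, remainder 9
19 ÷ 9 → quotient 2, remainder 1
9 ÷ 1 → quotient 9, remainder 0

[9; 14, 4, 2, 9]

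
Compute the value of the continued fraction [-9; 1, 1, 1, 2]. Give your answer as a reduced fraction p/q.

-67/8

Start with 2.
1 + 1/(2/1) = 1 + 1/2 = 3/2
1 + 1/(3/2) = 1 + 2/3 = 5/3
1 + 1/(5/3) = 1 + 3/5 = 8/5
-9 + 1/(8/5) = -9 + 5/8 = -67/8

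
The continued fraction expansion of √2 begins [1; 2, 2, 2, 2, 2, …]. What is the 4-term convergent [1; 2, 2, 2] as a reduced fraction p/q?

17/12

a_0 = 1: 1/1
a_1 = 2: 3/2
a_2 = 2: 7/5
a_3 = 2: 17/12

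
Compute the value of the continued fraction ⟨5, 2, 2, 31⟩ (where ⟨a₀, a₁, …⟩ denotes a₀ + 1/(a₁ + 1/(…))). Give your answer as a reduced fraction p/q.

848/157

Compute successive convergents:
a_0 = 5: 5/1
a_1 = 2: 11/2
a_2 = 2: 27/5
a_3 = 31: 848/157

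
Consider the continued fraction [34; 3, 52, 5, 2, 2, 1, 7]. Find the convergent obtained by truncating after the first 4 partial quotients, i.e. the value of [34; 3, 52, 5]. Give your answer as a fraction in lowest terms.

a_0 = 34: 34/1
a_1 = 3: 103/3
a_2 = 52: 5390/157
a_3 = 5: 27053/788

27053/788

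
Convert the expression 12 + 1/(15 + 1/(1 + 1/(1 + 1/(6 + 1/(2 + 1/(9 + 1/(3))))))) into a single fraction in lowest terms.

154255/12786

Use the convergent recurrence hₖ = aₖ·hₖ₋₁ + hₖ₋₂ (and likewise for the denominators kₖ):
a_0 = 12: 12/1
a_1 = 15: 181/15
a_2 = 1: 193/16
a_3 = 1: 374/31
a_4 = 6: 2437/202
a_5 = 2: 5248/435
a_6 = 9: 49669/4117
a_7 = 3: 154255/12786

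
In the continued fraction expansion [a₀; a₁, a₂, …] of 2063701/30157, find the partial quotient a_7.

2

Apply division with remainder until the remainder is 0:
2063701 = 68·30157 + 13025, so a_0 = 68
30157 = 2·13025 + 4107, so a_1 = 2
13025 = 3·4107 + 704, so a_2 = 3
4107 = 5·704 + 587, so a_3 = 5
704 = 1·587 + 117, so a_4 = 1
587 = 5·117 + 2, so a_5 = 5
117 = 58·2 + 1, so a_6 = 58
2 = 2·1 + 0, so a_7 = 2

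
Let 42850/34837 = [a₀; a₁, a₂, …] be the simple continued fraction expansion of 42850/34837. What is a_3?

1

42850 = 1·34837 + 8013, so a_0 = 1
34837 = 4·8013 + 2785, so a_1 = 4
8013 = 2·2785 + 2443, so a_2 = 2
2785 = 1·2443 + 342, so a_3 = 1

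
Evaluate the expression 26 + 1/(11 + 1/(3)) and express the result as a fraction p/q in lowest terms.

887/34

Use the convergent recurrence hₖ = aₖ·hₖ₋₁ + hₖ₋₂ (and likewise for the denominators kₖ):
a_0 = 26: 26/1
a_1 = 11: 287/11
a_2 = 3: 887/34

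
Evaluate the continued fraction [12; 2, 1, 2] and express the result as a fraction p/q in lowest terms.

a_0 = 12: 12/1
a_1 = 2: 25/2
a_2 = 1: 37/3
a_3 = 2: 99/8

99/8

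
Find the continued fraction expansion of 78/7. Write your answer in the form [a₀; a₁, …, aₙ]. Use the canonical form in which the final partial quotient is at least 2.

Repeatedly divide and take the remainder:
78 = 11·7 + 1, so a_0 = 11
7 = 7·1 + 0, so a_1 = 7

[11; 7]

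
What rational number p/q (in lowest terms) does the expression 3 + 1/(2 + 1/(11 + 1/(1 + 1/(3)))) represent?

341/98

Start with 3.
1 + 1/(3/1) = 1 + 1/3 = 4/3
11 + 1/(4/3) = 11 + 3/4 = 47/4
2 + 1/(47/4) = 2 + 4/47 = 98/47
3 + 1/(98/47) = 3 + 47/98 = 341/98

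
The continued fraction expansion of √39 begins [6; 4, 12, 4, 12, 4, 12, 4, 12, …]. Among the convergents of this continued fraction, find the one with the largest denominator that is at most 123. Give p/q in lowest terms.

a_0 = 6: 6/1  (≤ bound)
a_1 = 4: 25/4  (≤ bound)
a_2 = 12: 306/49  (≤ bound)
a_3 = 4: 1249/200  (> 123, stop)

306/49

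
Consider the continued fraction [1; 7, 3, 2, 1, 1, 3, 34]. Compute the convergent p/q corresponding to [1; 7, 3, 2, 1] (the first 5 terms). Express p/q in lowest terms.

83/73

a_0 = 1: 1/1
a_1 = 7: 8/7
a_2 = 3: 25/22
a_3 = 2: 58/51
a_4 = 1: 83/73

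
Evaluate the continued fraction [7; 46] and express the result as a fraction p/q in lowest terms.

a_0 = 7: 7/1
a_1 = 46: 323/46

323/46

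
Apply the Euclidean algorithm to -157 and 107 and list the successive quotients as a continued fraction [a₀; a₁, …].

-157 = -2·107 + 57, so a_0 = -2
107 = 1·57 + 50, so a_1 = 1
57 = 1·50 + 7, so a_2 = 1
50 = 7·7 + 1, so a_3 = 7
7 = 7·1 + 0, so a_4 = 7

[-2; 1, 1, 7, 7]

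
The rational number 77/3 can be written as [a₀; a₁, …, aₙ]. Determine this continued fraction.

[25; 1, 2]

⌊77/3⌋ = 25, remainder 2
⌊3/2⌋ = 1, remainder 1
⌊2/1⌋ = 2, remainder 0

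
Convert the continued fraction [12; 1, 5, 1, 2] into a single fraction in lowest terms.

257/20

a_0 = 12: 12/1
a_1 = 1: 13/1
a_2 = 5: 77/6
a_3 = 1: 90/7
a_4 = 2: 257/20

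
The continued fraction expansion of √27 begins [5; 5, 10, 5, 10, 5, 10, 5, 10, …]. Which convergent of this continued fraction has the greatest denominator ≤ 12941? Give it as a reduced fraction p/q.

a_0 = 5: 5/1  (≤ bound)
a_1 = 5: 26/5  (≤ bound)
a_2 = 10: 265/51  (≤ bound)
a_3 = 5: 1351/260  (≤ bound)
a_4 = 10: 13775/2651  (≤ bound)
a_5 = 5: 70226/13515  (> 12941, stop)

13775/2651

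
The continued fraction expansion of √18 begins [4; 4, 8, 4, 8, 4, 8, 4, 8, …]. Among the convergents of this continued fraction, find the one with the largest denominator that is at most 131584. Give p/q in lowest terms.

a_0 = 4: 4/1  (≤ bound)
a_1 = 4: 17/4  (≤ bound)
a_2 = 8: 140/33  (≤ bound)
a_3 = 4: 577/136  (≤ bound)
a_4 = 8: 4756/1121  (≤ bound)
a_5 = 4: 19601/4620  (≤ bound)
a_6 = 8: 161564/38081  (≤ bound)
a_7 = 4: 665857/156944  (> 131584, stop)

161564/38081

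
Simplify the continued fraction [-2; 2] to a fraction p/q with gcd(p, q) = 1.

-3/2

Work from the innermost term outward:
Start with 2.
-2 + 1/(2/1) = -2 + 1/2 = -3/2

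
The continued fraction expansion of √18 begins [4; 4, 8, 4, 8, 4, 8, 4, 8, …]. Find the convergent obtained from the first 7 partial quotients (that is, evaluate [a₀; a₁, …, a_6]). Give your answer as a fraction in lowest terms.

Start with 8.
4 + 1/(8/1) = 4 + 1/8 = 33/8
8 + 1/(33/8) = 8 + 8/33 = 272/33
4 + 1/(272/33) = 4 + 33/272 = 1121/272
8 + 1/(1121/272) = 8 + 272/1121 = 9240/1121
4 + 1/(9240/1121) = 4 + 1121/9240 = 38081/9240
4 + 1/(38081/9240) = 4 + 9240/38081 = 161564/38081

161564/38081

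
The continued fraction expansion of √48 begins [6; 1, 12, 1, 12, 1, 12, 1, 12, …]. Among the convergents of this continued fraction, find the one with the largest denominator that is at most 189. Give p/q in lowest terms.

List convergents until the denominator exceeds the bound:
a_0 = 6: 6/1  (≤ bound)
a_1 = 1: 7/1  (≤ bound)
a_2 = 12: 90/13  (≤ bound)
a_3 = 1: 97/14  (≤ bound)
a_4 = 12: 1254/181  (≤ bound)
a_5 = 1: 1351/195  (> 189, stop)

1254/181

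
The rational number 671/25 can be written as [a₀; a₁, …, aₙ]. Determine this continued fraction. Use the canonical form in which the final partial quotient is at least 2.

[26; 1, 5, 4]

⌊671/25⌋ = 26, remainder 21
⌊25/21⌋ = 1, remainder 4
⌊21/4⌋ = 5, remainder 1
⌊4/1⌋ = 4, remainder 0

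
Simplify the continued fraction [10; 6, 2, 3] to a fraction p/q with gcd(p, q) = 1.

457/45

Start with 3.
2 + 1/(3/1) = 2 + 1/3 = 7/3
6 + 1/(7/3) = 6 + 3/7 = 45/7
10 + 1/(45/7) = 10 + 7/45 = 457/45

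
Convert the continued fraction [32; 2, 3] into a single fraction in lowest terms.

227/7

Use the convergent recurrence hₖ = aₖ·hₖ₋₁ + hₖ₋₂ (and likewise for the denominators kₖ):
a_0 = 32: 32/1
a_1 = 2: 65/2
a_2 = 3: 227/7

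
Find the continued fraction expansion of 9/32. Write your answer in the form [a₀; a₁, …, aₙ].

Repeatedly divide and take the remainder:
9 = 0·32 + 9, so a_0 = 0
32 = 3·9 + 5, so a_1 = 3
9 = 1·5 + 4, so a_2 = 1
5 = 1·4 + 1, so a_3 = 1
4 = 4·1 + 0, so a_4 = 4

[0; 3, 1, 1, 4]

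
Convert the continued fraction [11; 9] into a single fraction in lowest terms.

100/9

a_0 = 11: 11/1
a_1 = 9: 100/9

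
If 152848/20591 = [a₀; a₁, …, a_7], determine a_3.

1

⌊152848/20591⌋ = 7, remainder 8711
⌊20591/8711⌋ = 2, remainder 3169
⌊8711/3169⌋ = 2, remainder 2373
⌊3169/2373⌋ = 1, remainder 796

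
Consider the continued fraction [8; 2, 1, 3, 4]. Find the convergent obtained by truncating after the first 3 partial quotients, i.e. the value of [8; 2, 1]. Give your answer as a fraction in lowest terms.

25/3

Use the convergent recurrence hₖ = aₖ·hₖ₋₁ + hₖ₋₂ (and likewise for the denominators kₖ):
a_0 = 8: 8/1
a_1 = 2: 17/2
a_2 = 1: 25/3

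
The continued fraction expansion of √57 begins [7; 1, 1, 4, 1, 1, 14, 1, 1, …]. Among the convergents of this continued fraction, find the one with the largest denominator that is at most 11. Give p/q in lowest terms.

83/11

a_0 = 7: 7/1  (≤ bound)
a_1 = 1: 8/1  (≤ bound)
a_2 = 1: 15/2  (≤ bound)
a_3 = 4: 68/9  (≤ bound)
a_4 = 1: 83/11  (≤ bound)
a_5 = 1: 151/20  (> 11, stop)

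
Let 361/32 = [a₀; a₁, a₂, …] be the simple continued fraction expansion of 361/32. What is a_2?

1

Repeatedly divide and take the remainder:
⌊361/32⌋ = 11, remainder 9
⌊32/9⌋ = 3, remainder 5
⌊9/5⌋ = 1, remainder 4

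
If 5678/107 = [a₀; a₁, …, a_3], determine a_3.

2

Apply division with remainder until the remainder is 0:
⌊5678/107⌋ = 53, remainder 7
⌊107/7⌋ = 15, remainder 2
⌊7/2⌋ = 3, remainder 1
⌊2/1⌋ = 2, remainder 0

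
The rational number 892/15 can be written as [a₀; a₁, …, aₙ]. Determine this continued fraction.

[59; 2, 7]

892 ÷ 15 → quotient 59, remainder 7
15 ÷ 7 → quotient 2, remainder 1
7 ÷ 1 → quotient 7, remainder 0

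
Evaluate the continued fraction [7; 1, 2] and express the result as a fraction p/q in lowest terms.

a_0 = 7: 7/1
a_1 = 1: 8/1
a_2 = 2: 23/3

23/3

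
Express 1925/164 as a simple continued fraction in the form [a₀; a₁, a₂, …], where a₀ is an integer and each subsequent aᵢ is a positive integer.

[11; 1, 2, 1, 4, 2, 1, 2]

1925 ÷ 164 → quotient 11, remainder 121
164 ÷ 121 → quotient 1, remainder 43
121 ÷ 43 → quotient 2, remainder 35
43 ÷ 35 → quotient 1, remainder 8
35 ÷ 8 → quotient 4, remainder 3
8 ÷ 3 → quotient 2, remainder 2
3 ÷ 2 → quotient 1, remainder 1
2 ÷ 1 → quotient 2, remainder 0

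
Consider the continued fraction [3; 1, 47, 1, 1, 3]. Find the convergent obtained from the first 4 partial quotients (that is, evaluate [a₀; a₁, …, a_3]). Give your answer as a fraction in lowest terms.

195/49

Build up convergents one term at a time:
a_0 = 3: 3/1
a_1 = 1: 4/1
a_2 = 47: 191/48
a_3 = 1: 195/49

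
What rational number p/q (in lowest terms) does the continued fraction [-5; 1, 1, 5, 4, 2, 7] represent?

a_0 = -5: -5/1
a_1 = 1: -4/1
a_2 = 1: -9/2
a_3 = 5: -49/11
a_4 = 4: -205/46
a_5 = 2: -459/103
a_6 = 7: -3418/767

-3418/767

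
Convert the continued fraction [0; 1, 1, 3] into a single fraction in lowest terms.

4/7

a_0 = 0: 0/1
a_1 = 1: 1/1
a_2 = 1: 1/2
a_3 = 3: 4/7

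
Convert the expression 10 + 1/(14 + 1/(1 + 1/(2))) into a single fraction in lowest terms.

Start with 2.
1 + 1/(2/1) = 1 + 1/2 = 3/2
14 + 1/(3/2) = 14 + 2/3 = 44/3
10 + 1/(44/3) = 10 + 3/44 = 443/44

443/44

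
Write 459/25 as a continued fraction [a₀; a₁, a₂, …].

[18; 2, 1, 3, 2]

459 = 18·25 + 9, so a_0 = 18
25 = 2·9 + 7, so a_1 = 2
9 = 1·7 + 2, so a_2 = 1
7 = 3·2 + 1, so a_3 = 3
2 = 2·1 + 0, so a_4 = 2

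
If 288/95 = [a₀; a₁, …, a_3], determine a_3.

2

288 = 3·95 + 3, so a_0 = 3
95 = 31·3 + 2, so a_1 = 31
3 = 1·2 + 1, so a_2 = 1
2 = 2·1 + 0, so a_3 = 2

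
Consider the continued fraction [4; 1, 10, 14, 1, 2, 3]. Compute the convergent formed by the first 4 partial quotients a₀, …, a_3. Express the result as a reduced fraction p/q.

a_0 = 4: 4/1
a_1 = 1: 5/1
a_2 = 10: 54/11
a_3 = 14: 761/155

761/155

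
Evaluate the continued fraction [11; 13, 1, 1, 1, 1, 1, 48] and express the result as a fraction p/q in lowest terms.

a_0 = 11: 11/1
a_1 = 13: 144/13
a_2 = 1: 155/14
a_3 = 1: 299/27
a_4 = 1: 454/41
a_5 = 1: 753/68
a_6 = 1: 1207/109
a_7 = 48: 58689/5300

58689/5300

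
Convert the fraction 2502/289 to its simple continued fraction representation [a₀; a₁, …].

[8; 1, 1, 1, 11, 2, 1, 2]

Run the Euclidean algorithm, recording each quotient:
2502 = 8·289 + 190, so a_0 = 8
289 = 1·190 + 99, so a_1 = 1
190 = 1·99 + 91, so a_2 = 1
99 = 1·91 + 8, so a_3 = 1
91 = 11·8 + 3, so a_4 = 11
8 = 2·3 + 2, so a_5 = 2
3 = 1·2 + 1, so a_6 = 1
2 = 2·1 + 0, so a_7 = 2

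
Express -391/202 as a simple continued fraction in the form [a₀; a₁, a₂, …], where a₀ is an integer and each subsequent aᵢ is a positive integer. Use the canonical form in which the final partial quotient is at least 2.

-391 ÷ 202 → quotient -2, remainder 13
202 ÷ 13 → quotient 15, remainder 7
13 ÷ 7 → quotient 1, remainder 6
7 ÷ 6 → quotient 1, remainder 1
6 ÷ 1 → quotient 6, remainder 0

[-2; 15, 1, 1, 6]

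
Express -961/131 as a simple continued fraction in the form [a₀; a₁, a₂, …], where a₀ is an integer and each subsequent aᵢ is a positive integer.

[-8; 1, 1, 1, 43]

-961 = -8·131 + 87, so a_0 = -8
131 = 1·87 + 44, so a_1 = 1
87 = 1·44 + 43, so a_2 = 1
44 = 1·43 + 1, so a_3 = 1
43 = 43·1 + 0, so a_4 = 43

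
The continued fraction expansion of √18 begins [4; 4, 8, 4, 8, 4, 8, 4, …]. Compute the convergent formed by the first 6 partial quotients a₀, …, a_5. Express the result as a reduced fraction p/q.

19601/4620

Use the convergent recurrence hₖ = aₖ·hₖ₋₁ + hₖ₋₂ (and likewise for the denominators kₖ):
a_0 = 4: 4/1
a_1 = 4: 17/4
a_2 = 8: 140/33
a_3 = 4: 577/136
a_4 = 8: 4756/1121
a_5 = 4: 19601/4620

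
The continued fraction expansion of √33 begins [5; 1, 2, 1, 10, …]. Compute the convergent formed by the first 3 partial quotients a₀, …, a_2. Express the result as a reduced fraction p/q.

17/3

Start with 2.
1 + 1/(2/1) = 1 + 1/2 = 3/2
5 + 1/(3/2) = 5 + 2/3 = 17/3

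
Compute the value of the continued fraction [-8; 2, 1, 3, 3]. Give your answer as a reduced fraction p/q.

-275/36

a_0 = -8: -8/1
a_1 = 2: -15/2
a_2 = 1: -23/3
a_3 = 3: -84/11
a_4 = 3: -275/36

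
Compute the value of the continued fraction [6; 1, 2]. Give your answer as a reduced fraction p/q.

a_0 = 6: 6/1
a_1 = 1: 7/1
a_2 = 2: 20/3

20/3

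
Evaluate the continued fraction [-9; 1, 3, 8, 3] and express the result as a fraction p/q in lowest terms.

a_0 = -9: -9/1
a_1 = 1: -8/1
a_2 = 3: -33/4
a_3 = 8: -272/33
a_4 = 3: -849/103

-849/103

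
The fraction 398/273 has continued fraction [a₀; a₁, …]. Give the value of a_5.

Repeatedly divide and take the remainder:
⌊398/273⌋ = 1, remainder 125
⌊273/125⌋ = 2, remainder 23
⌊125/23⌋ = 5, remainder 10
⌊23/10⌋ = 2, remainder 3
⌊10/3⌋ = 3, remainder 1
⌊3/1⌋ = 3, remainder 0

3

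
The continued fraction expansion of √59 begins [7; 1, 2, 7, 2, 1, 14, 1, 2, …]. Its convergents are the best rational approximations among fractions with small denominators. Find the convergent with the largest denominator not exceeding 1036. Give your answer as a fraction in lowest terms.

a_0 = 7: 7/1  (≤ bound)
a_1 = 1: 8/1  (≤ bound)
a_2 = 2: 23/3  (≤ bound)
a_3 = 7: 169/22  (≤ bound)
a_4 = 2: 361/47  (≤ bound)
a_5 = 1: 530/69  (≤ bound)
a_6 = 14: 7781/1013  (≤ bound)
a_7 = 1: 8311/1082  (> 1036, stop)

7781/1013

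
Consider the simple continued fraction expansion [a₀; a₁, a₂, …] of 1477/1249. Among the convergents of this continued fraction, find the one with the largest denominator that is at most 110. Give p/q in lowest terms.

a_0 = 1: 1/1  (≤ bound)
a_1 = 5: 6/5  (≤ bound)
a_2 = 2: 13/11  (≤ bound)
a_3 = 10: 136/115  (> 110, stop)

13/11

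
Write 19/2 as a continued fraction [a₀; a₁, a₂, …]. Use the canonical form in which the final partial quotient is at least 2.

[9; 2]

Apply division with remainder until the remainder is 0:
19 = 9·2 + 1, so a_0 = 9
2 = 2·1 + 0, so a_1 = 2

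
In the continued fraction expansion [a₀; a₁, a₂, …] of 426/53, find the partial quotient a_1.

Apply division with remainder until the remainder is 0:
⌊426/53⌋ = 8, remainder 2
⌊53/2⌋ = 26, remainder 1

26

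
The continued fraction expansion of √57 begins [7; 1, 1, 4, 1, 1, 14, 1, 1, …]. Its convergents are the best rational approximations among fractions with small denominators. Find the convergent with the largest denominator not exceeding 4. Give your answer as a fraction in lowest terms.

a_0 = 7: 7/1  (≤ bound)
a_1 = 1: 8/1  (≤ bound)
a_2 = 1: 15/2  (≤ bound)
a_3 = 4: 68/9  (> 4, stop)

15/2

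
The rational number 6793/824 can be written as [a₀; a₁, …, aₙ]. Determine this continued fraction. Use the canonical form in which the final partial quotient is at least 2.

[8; 4, 10, 20]

6793 ÷ 824 → quotient 8, remainder 201
824 ÷ 201 → quotient 4, remainder 20
201 ÷ 20 → quotient 10, remainder 1
20 ÷ 1 → quotient 20, remainder 0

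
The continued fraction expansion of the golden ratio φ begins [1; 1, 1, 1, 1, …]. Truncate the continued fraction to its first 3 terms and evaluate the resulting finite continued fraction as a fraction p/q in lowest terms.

Compute successive convergents:
a_0 = 1: 1/1
a_1 = 1: 2/1
a_2 = 1: 3/2

3/2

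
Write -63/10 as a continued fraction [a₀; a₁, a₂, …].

Apply division with remainder until the remainder is 0:
-63 = -7·10 + 7, so a_0 = -7
10 = 1·7 + 3, so a_1 = 1
7 = 2·3 + 1, so a_2 = 2
3 = 3·1 + 0, so a_3 = 3

[-7; 1, 2, 3]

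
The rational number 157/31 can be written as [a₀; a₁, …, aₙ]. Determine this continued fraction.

Run the Euclidean algorithm, recording each quotient:
⌊157/31⌋ = 5, remainder 2
⌊31/2⌋ = 15, remainder 1
⌊2/1⌋ = 2, remainder 0

[5; 15, 2]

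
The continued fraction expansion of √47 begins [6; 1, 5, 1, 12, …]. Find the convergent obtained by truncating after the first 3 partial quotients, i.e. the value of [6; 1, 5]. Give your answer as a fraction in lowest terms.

Starting at the tail and folding back:
Start with 5.
1 + 1/(5/1) = 1 + 1/5 = 6/5
6 + 1/(6/5) = 6 + 5/6 = 41/6

41/6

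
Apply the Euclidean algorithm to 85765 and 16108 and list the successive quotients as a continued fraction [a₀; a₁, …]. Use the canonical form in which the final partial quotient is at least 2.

85765 = 5·16108 + 5225, so a_0 = 5
16108 = 3·5225 + 433, so a_1 = 3
5225 = 12·433 + 29, so a_2 = 12
433 = 14·29 + 27, so a_3 = 14
29 = 1·27 + 2, so a_4 = 1
27 = 13·2 + 1, so a_5 = 13
2 = 2·1 + 0, so a_6 = 2

[5; 3, 12, 14, 1, 13, 2]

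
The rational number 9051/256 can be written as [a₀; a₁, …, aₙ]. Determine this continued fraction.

9051 = 35·256 + 91, so a_0 = 35
256 = 2·91 + 74, so a_1 = 2
91 = 1·74 + 17, so a_2 = 1
74 = 4·17 + 6, so a_3 = 4
17 = 2·6 + 5, so a_4 = 2
6 = 1·5 + 1, so a_5 = 1
5 = 5·1 + 0, so a_6 = 5

[35; 2, 1, 4, 2, 1, 5]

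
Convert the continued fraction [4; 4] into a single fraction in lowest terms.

Use the convergent recurrence hₖ = aₖ·hₖ₋₁ + hₖ₋₂ (and likewise for the denominators kₖ):
a_0 = 4: 4/1
a_1 = 4: 17/4

17/4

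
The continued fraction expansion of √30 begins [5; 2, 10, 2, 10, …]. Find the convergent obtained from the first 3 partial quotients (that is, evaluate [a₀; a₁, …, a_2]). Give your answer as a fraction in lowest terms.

115/21

Use the convergent recurrence hₖ = aₖ·hₖ₋₁ + hₖ₋₂ (and likewise for the denominators kₖ):
a_0 = 5: 5/1
a_1 = 2: 11/2
a_2 = 10: 115/21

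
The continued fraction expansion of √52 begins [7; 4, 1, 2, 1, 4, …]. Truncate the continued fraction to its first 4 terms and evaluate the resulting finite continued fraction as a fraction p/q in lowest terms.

a_0 = 7: 7/1
a_1 = 4: 29/4
a_2 = 1: 36/5
a_3 = 2: 101/14

101/14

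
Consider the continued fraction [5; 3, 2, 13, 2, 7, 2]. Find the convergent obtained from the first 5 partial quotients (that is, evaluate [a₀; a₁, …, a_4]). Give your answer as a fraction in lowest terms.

1031/195

Work from the innermost term outward:
Start with 2.
13 + 1/(2/1) = 13 + 1/2 = 27/2
2 + 1/(27/2) = 2 + 2/27 = 56/27
3 + 1/(56/27) = 3 + 27/56 = 195/56
5 + 1/(195/56) = 5 + 56/195 = 1031/195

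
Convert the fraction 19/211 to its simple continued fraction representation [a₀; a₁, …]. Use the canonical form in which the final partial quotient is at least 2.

19 = 0·211 + 19, so a_0 = 0
211 = 11·19 + 2, so a_1 = 11
19 = 9·2 + 1, so a_2 = 9
2 = 2·1 + 0, so a_3 = 2

[0; 11, 9, 2]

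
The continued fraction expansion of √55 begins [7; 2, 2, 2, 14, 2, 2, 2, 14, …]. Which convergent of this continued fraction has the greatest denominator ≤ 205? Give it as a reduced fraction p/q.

a_0 = 7: 7/1  (≤ bound)
a_1 = 2: 15/2  (≤ bound)
a_2 = 2: 37/5  (≤ bound)
a_3 = 2: 89/12  (≤ bound)
a_4 = 14: 1283/173  (≤ bound)
a_5 = 2: 2655/358  (> 205, stop)

1283/173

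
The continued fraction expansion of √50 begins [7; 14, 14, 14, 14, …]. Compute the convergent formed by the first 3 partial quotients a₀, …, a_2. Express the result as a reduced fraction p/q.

1393/197

Start with 14.
14 + 1/(14/1) = 14 + 1/14 = 197/14
7 + 1/(197/14) = 7 + 14/197 = 1393/197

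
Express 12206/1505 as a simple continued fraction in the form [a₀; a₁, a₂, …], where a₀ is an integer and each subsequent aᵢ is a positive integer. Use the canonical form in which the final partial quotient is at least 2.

12206 ÷ 1505 → quotient 8, remainder 166
1505 ÷ 166 → quotient 9, remainder 11
166 ÷ 11 → quotient 15, remainder 1
11 ÷ 1 → quotient 11, remainder 0

[8; 9, 15, 11]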